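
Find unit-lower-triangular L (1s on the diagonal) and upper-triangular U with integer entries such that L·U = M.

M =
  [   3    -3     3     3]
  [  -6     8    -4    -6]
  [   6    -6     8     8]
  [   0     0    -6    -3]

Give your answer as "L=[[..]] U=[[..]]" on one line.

L=[[1,0,0,0],[-2,1,0,0],[2,0,1,0],[0,0,-3,1]] U=[[3,-3,3,3],[0,2,2,0],[0,0,2,2],[0,0,0,3]]

  R1 -= -2·R0 → [0,2,2,0]
  R2 -= 2·R0 → [0,0,2,2]
  R3 -= 0·R0 → [0,0,-6,-3]
  R2 -= 0·R1 → [0,0,2,2]
  R3 -= 0·R1 → [0,0,-6,-3]
  R3 -= -3·R2 → [0,0,0,3]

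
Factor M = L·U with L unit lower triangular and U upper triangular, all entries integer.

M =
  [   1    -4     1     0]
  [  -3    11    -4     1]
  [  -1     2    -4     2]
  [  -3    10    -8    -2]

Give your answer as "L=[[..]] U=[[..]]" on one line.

  r1 -= -3·r0 → [0,-1,-1,1]
  r2 -= -1·r0 → [0,-2,-3,2]
  r3 -= -3·r0 → [0,-2,-5,-2]
  r2 -= 2·r1 → [0,0,-1,0]
  r3 -= 2·r1 → [0,0,-3,-4]
  r3 -= 3·r2 → [0,0,0,-4]

L=[[1,0,0,0],[-3,1,0,0],[-1,2,1,0],[-3,2,3,1]] U=[[1,-4,1,0],[0,-1,-1,1],[0,0,-1,0],[0,0,0,-4]]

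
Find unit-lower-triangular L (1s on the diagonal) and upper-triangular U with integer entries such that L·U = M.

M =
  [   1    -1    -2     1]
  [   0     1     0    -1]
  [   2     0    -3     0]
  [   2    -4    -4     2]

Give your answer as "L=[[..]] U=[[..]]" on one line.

  row1 -= 0·row0 → [0,1,0,-1]
  row2 -= 2·row0 → [0,2,1,-2]
  row3 -= 2·row0 → [0,-2,0,0]
  row2 -= 2·row1 → [0,0,1,0]
  row3 -= -2·row1 → [0,0,0,-2]
  row3 -= 0·row2 → [0,0,0,-2]

L=[[1,0,0,0],[0,1,0,0],[2,2,1,0],[2,-2,0,1]] U=[[1,-1,-2,1],[0,1,0,-1],[0,0,1,0],[0,0,0,-2]]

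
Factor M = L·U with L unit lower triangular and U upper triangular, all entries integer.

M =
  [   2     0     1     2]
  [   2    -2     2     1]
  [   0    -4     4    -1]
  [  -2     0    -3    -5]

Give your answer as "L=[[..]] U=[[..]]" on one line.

  R1 -= 1·R0 → [0,-2,1,-1]
  R2 -= 0·R0 → [0,-4,4,-1]
  R3 -= -1·R0 → [0,0,-2,-3]
  R2 -= 2·R1 → [0,0,2,1]
  R3 -= 0·R1 → [0,0,-2,-3]
  R3 -= -1·R2 → [0,0,0,-2]

L=[[1,0,0,0],[1,1,0,0],[0,2,1,0],[-1,0,-1,1]] U=[[2,0,1,2],[0,-2,1,-1],[0,0,2,1],[0,0,0,-2]]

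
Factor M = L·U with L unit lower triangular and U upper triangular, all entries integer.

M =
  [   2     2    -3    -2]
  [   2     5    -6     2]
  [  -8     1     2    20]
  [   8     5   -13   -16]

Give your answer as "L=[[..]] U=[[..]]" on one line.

  row1 -= 1·row0 → [0,3,-3,4]
  row2 -= -4·row0 → [0,9,-10,12]
  row3 -= 4·row0 → [0,-3,-1,-8]
  row2 -= 3·row1 → [0,0,-1,0]
  row3 -= -1·row1 → [0,0,-4,-4]
  row3 -= 4·row2 → [0,0,0,-4]

L=[[1,0,0,0],[1,1,0,0],[-4,3,1,0],[4,-1,4,1]] U=[[2,2,-3,-2],[0,3,-3,4],[0,0,-1,0],[0,0,0,-4]]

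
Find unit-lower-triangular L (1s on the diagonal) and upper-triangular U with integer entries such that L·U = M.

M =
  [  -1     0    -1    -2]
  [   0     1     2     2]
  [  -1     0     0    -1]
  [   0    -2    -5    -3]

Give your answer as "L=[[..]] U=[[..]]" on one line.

L=[[1,0,0,0],[0,1,0,0],[1,0,1,0],[0,-2,-1,1]] U=[[-1,0,-1,-2],[0,1,2,2],[0,0,1,1],[0,0,0,2]]

  row1 -= 0·row0 → [0,1,2,2]
  row2 -= 1·row0 → [0,0,1,1]
  row3 -= 0·row0 → [0,-2,-5,-3]
  row2 -= 0·row1 → [0,0,1,1]
  row3 -= -2·row1 → [0,0,-1,1]
  row3 -= -1·row2 → [0,0,0,2]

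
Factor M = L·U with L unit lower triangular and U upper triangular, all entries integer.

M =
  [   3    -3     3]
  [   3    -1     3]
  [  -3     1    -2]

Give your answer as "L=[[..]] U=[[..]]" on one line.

  R1 -= 1·R0 → [0,2,0]
  R2 -= -1·R0 → [0,-2,1]
  R2 -= -1·R1 → [0,0,1]

L=[[1,0,0],[1,1,0],[-1,-1,1]] U=[[3,-3,3],[0,2,0],[0,0,1]]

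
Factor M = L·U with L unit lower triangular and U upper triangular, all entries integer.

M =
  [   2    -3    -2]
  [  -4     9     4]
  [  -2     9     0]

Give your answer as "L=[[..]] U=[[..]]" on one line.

L=[[1,0,0],[-2,1,0],[-1,2,1]] U=[[2,-3,-2],[0,3,0],[0,0,-2]]

  row1 -= -2·row0 → [0,3,0]
  row2 -= -1·row0 → [0,6,-2]
  row2 -= 2·row1 → [0,0,-2]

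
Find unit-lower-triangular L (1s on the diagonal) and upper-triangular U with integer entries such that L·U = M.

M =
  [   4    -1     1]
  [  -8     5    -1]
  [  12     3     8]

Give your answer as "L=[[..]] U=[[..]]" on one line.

  R1 -= -2·R0 → [0,3,1]
  R2 -= 3·R0 → [0,6,5]
  R2 -= 2·R1 → [0,0,3]

L=[[1,0,0],[-2,1,0],[3,2,1]] U=[[4,-1,1],[0,3,1],[0,0,3]]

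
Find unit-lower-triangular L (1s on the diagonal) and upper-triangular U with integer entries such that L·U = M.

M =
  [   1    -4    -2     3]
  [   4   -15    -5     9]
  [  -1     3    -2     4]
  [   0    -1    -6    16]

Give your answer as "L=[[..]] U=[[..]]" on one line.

  R1 -= 4·R0 → [0,1,3,-3]
  R2 -= -1·R0 → [0,-1,-4,7]
  R3 -= 0·R0 → [0,-1,-6,16]
  R2 -= -1·R1 → [0,0,-1,4]
  R3 -= -1·R1 → [0,0,-3,13]
  R3 -= 3·R2 → [0,0,0,1]

L=[[1,0,0,0],[4,1,0,0],[-1,-1,1,0],[0,-1,3,1]] U=[[1,-4,-2,3],[0,1,3,-3],[0,0,-1,4],[0,0,0,1]]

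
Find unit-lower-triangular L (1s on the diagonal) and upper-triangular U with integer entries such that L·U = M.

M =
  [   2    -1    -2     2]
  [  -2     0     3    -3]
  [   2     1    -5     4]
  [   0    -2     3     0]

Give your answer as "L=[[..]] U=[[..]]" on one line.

  row1 -= -1·row0 → [0,-1,1,-1]
  row2 -= 1·row0 → [0,2,-3,2]
  row3 -= 0·row0 → [0,-2,3,0]
  row2 -= -2·row1 → [0,0,-1,0]
  row3 -= 2·row1 → [0,0,1,2]
  row3 -= -1·row2 → [0,0,0,2]

L=[[1,0,0,0],[-1,1,0,0],[1,-2,1,0],[0,2,-1,1]] U=[[2,-1,-2,2],[0,-1,1,-1],[0,0,-1,0],[0,0,0,2]]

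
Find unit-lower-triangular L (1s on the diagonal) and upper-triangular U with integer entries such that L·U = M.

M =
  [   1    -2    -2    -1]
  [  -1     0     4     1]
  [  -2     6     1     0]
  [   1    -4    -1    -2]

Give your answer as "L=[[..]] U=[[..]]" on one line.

  R1 -= -1·R0 → [0,-2,2,0]
  R2 -= -2·R0 → [0,2,-3,-2]
  R3 -= 1·R0 → [0,-2,1,-1]
  R2 -= -1·R1 → [0,0,-1,-2]
  R3 -= 1·R1 → [0,0,-1,-1]
  R3 -= 1·R2 → [0,0,0,1]

L=[[1,0,0,0],[-1,1,0,0],[-2,-1,1,0],[1,1,1,1]] U=[[1,-2,-2,-1],[0,-2,2,0],[0,0,-1,-2],[0,0,0,1]]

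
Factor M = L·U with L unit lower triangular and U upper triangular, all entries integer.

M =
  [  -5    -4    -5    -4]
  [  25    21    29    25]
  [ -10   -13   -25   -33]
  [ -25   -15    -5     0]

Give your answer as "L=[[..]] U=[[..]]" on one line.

L=[[1,0,0,0],[-5,1,0,0],[2,-5,1,0],[5,5,0,1]] U=[[-5,-4,-5,-4],[0,1,4,5],[0,0,5,0],[0,0,0,-5]]

  R1 -= -5·R0 → [0,1,4,5]
  R2 -= 2·R0 → [0,-5,-15,-25]
  R3 -= 5·R0 → [0,5,20,20]
  R2 -= -5·R1 → [0,0,5,0]
  R3 -= 5·R1 → [0,0,0,-5]
  R3 -= 0·R2 → [0,0,0,-5]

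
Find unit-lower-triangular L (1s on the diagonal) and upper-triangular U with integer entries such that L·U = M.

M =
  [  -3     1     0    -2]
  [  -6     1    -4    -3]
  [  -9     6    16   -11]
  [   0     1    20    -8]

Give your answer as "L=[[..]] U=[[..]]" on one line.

  R1 -= 2·R0 → [0,-1,-4,1]
  R2 -= 3·R0 → [0,3,16,-5]
  R3 -= 0·R0 → [0,1,20,-8]
  R2 -= -3·R1 → [0,0,4,-2]
  R3 -= -1·R1 → [0,0,16,-7]
  R3 -= 4·R2 → [0,0,0,1]

L=[[1,0,0,0],[2,1,0,0],[3,-3,1,0],[0,-1,4,1]] U=[[-3,1,0,-2],[0,-1,-4,1],[0,0,4,-2],[0,0,0,1]]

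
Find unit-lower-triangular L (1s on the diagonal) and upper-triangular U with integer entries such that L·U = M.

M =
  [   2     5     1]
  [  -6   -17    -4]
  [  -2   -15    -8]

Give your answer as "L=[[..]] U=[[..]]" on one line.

L=[[1,0,0],[-3,1,0],[-1,5,1]] U=[[2,5,1],[0,-2,-1],[0,0,-2]]

  row1 -= -3·row0 → [0,-2,-1]
  row2 -= -1·row0 → [0,-10,-7]
  row2 -= 5·row1 → [0,0,-2]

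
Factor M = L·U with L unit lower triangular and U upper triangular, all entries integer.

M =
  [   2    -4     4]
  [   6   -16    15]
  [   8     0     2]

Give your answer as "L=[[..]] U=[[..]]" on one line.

L=[[1,0,0],[3,1,0],[4,-4,1]] U=[[2,-4,4],[0,-4,3],[0,0,-2]]

  row1 -= 3·row0 → [0,-4,3]
  row2 -= 4·row0 → [0,16,-14]
  row2 -= -4·row1 → [0,0,-2]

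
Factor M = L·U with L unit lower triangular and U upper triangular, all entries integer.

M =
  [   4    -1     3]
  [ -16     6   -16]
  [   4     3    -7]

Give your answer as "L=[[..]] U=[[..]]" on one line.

L=[[1,0,0],[-4,1,0],[1,2,1]] U=[[4,-1,3],[0,2,-4],[0,0,-2]]

  R1 -= -4·R0 → [0,2,-4]
  R2 -= 1·R0 → [0,4,-10]
  R2 -= 2·R1 → [0,0,-2]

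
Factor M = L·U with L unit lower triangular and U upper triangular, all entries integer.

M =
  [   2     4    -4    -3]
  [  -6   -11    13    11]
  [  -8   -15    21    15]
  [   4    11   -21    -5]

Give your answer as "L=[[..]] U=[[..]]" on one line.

L=[[1,0,0,0],[-3,1,0,0],[-4,1,1,0],[2,3,-4,1]] U=[[2,4,-4,-3],[0,1,1,2],[0,0,4,1],[0,0,0,-1]]

  R1 -= -3·R0 → [0,1,1,2]
  R2 -= -4·R0 → [0,1,5,3]
  R3 -= 2·R0 → [0,3,-13,1]
  R2 -= 1·R1 → [0,0,4,1]
  R3 -= 3·R1 → [0,0,-16,-5]
  R3 -= -4·R2 → [0,0,0,-1]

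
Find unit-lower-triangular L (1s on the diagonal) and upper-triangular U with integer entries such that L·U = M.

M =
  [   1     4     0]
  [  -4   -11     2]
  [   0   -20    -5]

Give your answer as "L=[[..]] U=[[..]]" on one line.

L=[[1,0,0],[-4,1,0],[0,-4,1]] U=[[1,4,0],[0,5,2],[0,0,3]]

  R1 -= -4·R0 → [0,5,2]
  R2 -= 0·R0 → [0,-20,-5]
  R2 -= -4·R1 → [0,0,3]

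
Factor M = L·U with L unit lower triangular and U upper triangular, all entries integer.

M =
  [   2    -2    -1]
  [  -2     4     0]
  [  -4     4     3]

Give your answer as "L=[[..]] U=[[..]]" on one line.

  r1 -= -1·r0 → [0,2,-1]
  r2 -= -2·r0 → [0,0,1]
  r2 -= 0·r1 → [0,0,1]

L=[[1,0,0],[-1,1,0],[-2,0,1]] U=[[2,-2,-1],[0,2,-1],[0,0,1]]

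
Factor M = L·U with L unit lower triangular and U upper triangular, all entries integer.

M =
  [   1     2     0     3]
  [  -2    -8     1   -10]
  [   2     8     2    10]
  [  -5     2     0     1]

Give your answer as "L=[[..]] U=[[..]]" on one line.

L=[[1,0,0,0],[-2,1,0,0],[2,-1,1,0],[-5,-3,1,1]] U=[[1,2,0,3],[0,-4,1,-4],[0,0,3,0],[0,0,0,4]]

  R1 -= -2·R0 → [0,-4,1,-4]
  R2 -= 2·R0 → [0,4,2,4]
  R3 -= -5·R0 → [0,12,0,16]
  R2 -= -1·R1 → [0,0,3,0]
  R3 -= -3·R1 → [0,0,3,4]
  R3 -= 1·R2 → [0,0,0,4]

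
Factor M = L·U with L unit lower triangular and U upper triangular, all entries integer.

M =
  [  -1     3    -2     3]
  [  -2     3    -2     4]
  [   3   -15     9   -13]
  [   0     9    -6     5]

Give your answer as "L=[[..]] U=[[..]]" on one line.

  row1 -= 2·row0 → [0,-3,2,-2]
  row2 -= -3·row0 → [0,-6,3,-4]
  row3 -= 0·row0 → [0,9,-6,5]
  row2 -= 2·row1 → [0,0,-1,0]
  row3 -= -3·row1 → [0,0,0,-1]
  row3 -= 0·row2 → [0,0,0,-1]

L=[[1,0,0,0],[2,1,0,0],[-3,2,1,0],[0,-3,0,1]] U=[[-1,3,-2,3],[0,-3,2,-2],[0,0,-1,0],[0,0,0,-1]]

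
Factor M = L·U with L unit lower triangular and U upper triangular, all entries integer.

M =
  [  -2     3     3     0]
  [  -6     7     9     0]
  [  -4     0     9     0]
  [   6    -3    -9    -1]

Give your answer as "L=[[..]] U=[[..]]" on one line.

L=[[1,0,0,0],[3,1,0,0],[2,3,1,0],[-3,-3,0,1]] U=[[-2,3,3,0],[0,-2,0,0],[0,0,3,0],[0,0,0,-1]]

  r1 -= 3·r0 → [0,-2,0,0]
  r2 -= 2·r0 → [0,-6,3,0]
  r3 -= -3·r0 → [0,6,0,-1]
  r2 -= 3·r1 → [0,0,3,0]
  r3 -= -3·r1 → [0,0,0,-1]
  r3 -= 0·r2 → [0,0,0,-1]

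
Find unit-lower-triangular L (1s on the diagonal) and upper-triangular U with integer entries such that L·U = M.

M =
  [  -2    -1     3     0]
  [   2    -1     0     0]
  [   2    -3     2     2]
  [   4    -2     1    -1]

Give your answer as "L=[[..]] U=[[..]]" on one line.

  row1 -= -1·row0 → [0,-2,3,0]
  row2 -= -1·row0 → [0,-4,5,2]
  row3 -= -2·row0 → [0,-4,7,-1]
  row2 -= 2·row1 → [0,0,-1,2]
  row3 -= 2·row1 → [0,0,1,-1]
  row3 -= -1·row2 → [0,0,0,1]

L=[[1,0,0,0],[-1,1,0,0],[-1,2,1,0],[-2,2,-1,1]] U=[[-2,-1,3,0],[0,-2,3,0],[0,0,-1,2],[0,0,0,1]]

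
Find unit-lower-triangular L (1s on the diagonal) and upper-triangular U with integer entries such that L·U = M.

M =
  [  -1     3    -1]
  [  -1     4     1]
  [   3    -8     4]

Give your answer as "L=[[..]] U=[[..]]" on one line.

  r1 -= 1·r0 → [0,1,2]
  r2 -= -3·r0 → [0,1,1]
  r2 -= 1·r1 → [0,0,-1]

L=[[1,0,0],[1,1,0],[-3,1,1]] U=[[-1,3,-1],[0,1,2],[0,0,-1]]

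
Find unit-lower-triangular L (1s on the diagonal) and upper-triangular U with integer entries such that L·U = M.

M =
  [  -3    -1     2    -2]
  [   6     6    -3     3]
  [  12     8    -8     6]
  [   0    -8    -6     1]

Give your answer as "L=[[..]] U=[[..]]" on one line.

  row1 -= -2·row0 → [0,4,1,-1]
  row2 -= -4·row0 → [0,4,0,-2]
  row3 -= 0·row0 → [0,-8,-6,1]
  row2 -= 1·row1 → [0,0,-1,-1]
  row3 -= -2·row1 → [0,0,-4,-1]
  row3 -= 4·row2 → [0,0,0,3]

L=[[1,0,0,0],[-2,1,0,0],[-4,1,1,0],[0,-2,4,1]] U=[[-3,-1,2,-2],[0,4,1,-1],[0,0,-1,-1],[0,0,0,3]]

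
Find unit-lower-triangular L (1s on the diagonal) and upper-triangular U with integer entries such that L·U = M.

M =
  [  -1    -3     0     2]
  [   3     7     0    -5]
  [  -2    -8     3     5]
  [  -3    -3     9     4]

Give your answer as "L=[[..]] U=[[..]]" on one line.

  r1 -= -3·r0 → [0,-2,0,1]
  r2 -= 2·r0 → [0,-2,3,1]
  r3 -= 3·r0 → [0,6,9,-2]
  r2 -= 1·r1 → [0,0,3,0]
  r3 -= -3·r1 → [0,0,9,1]
  r3 -= 3·r2 → [0,0,0,1]

L=[[1,0,0,0],[-3,1,0,0],[2,1,1,0],[3,-3,3,1]] U=[[-1,-3,0,2],[0,-2,0,1],[0,0,3,0],[0,0,0,1]]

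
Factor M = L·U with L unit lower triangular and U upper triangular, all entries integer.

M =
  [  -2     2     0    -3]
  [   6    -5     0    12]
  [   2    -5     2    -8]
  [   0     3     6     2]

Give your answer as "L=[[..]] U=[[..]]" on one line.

L=[[1,0,0,0],[-3,1,0,0],[-1,-3,1,0],[0,3,3,1]] U=[[-2,2,0,-3],[0,1,0,3],[0,0,2,-2],[0,0,0,-1]]

  row1 -= -3·row0 → [0,1,0,3]
  row2 -= -1·row0 → [0,-3,2,-11]
  row3 -= 0·row0 → [0,3,6,2]
  row2 -= -3·row1 → [0,0,2,-2]
  row3 -= 3·row1 → [0,0,6,-7]
  row3 -= 3·row2 → [0,0,0,-1]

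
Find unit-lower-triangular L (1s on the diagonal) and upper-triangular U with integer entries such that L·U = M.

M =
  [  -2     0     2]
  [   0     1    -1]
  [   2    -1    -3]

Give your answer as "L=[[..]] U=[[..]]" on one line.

L=[[1,0,0],[0,1,0],[-1,-1,1]] U=[[-2,0,2],[0,1,-1],[0,0,-2]]

  row1 -= 0·row0 → [0,1,-1]
  row2 -= -1·row0 → [0,-1,-1]
  row2 -= -1·row1 → [0,0,-2]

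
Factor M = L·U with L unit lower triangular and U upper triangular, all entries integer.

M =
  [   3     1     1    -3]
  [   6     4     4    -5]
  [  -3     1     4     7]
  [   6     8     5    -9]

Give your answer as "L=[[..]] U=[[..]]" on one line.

L=[[1,0,0,0],[2,1,0,0],[-1,1,1,0],[2,3,-1,1]] U=[[3,1,1,-3],[0,2,2,1],[0,0,3,3],[0,0,0,-3]]

  row1 -= 2·row0 → [0,2,2,1]
  row2 -= -1·row0 → [0,2,5,4]
  row3 -= 2·row0 → [0,6,3,-3]
  row2 -= 1·row1 → [0,0,3,3]
  row3 -= 3·row1 → [0,0,-3,-6]
  row3 -= -1·row2 → [0,0,0,-3]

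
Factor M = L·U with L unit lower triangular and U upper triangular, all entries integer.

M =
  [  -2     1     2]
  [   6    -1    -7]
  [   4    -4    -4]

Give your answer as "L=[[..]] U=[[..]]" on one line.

  r1 -= -3·r0 → [0,2,-1]
  r2 -= -2·r0 → [0,-2,0]
  r2 -= -1·r1 → [0,0,-1]

L=[[1,0,0],[-3,1,0],[-2,-1,1]] U=[[-2,1,2],[0,2,-1],[0,0,-1]]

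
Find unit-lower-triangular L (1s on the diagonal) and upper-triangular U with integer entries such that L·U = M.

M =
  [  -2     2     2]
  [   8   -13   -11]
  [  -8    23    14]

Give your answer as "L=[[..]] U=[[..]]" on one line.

L=[[1,0,0],[-4,1,0],[4,-3,1]] U=[[-2,2,2],[0,-5,-3],[0,0,-3]]

  R1 -= -4·R0 → [0,-5,-3]
  R2 -= 4·R0 → [0,15,6]
  R2 -= -3·R1 → [0,0,-3]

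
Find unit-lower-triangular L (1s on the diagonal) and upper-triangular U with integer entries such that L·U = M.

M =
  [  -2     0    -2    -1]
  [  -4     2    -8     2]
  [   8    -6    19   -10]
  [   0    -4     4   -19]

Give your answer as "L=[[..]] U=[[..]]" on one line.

L=[[1,0,0,0],[2,1,0,0],[-4,-3,1,0],[0,-2,4,1]] U=[[-2,0,-2,-1],[0,2,-4,4],[0,0,-1,-2],[0,0,0,-3]]

  R1 -= 2·R0 → [0,2,-4,4]
  R2 -= -4·R0 → [0,-6,11,-14]
  R3 -= 0·R0 → [0,-4,4,-19]
  R2 -= -3·R1 → [0,0,-1,-2]
  R3 -= -2·R1 → [0,0,-4,-11]
  R3 -= 4·R2 → [0,0,0,-3]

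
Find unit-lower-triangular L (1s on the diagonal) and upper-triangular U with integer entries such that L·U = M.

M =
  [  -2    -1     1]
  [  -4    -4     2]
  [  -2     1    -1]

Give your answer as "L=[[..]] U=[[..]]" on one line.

  r1 -= 2·r0 → [0,-2,0]
  r2 -= 1·r0 → [0,2,-2]
  r2 -= -1·r1 → [0,0,-2]

L=[[1,0,0],[2,1,0],[1,-1,1]] U=[[-2,-1,1],[0,-2,0],[0,0,-2]]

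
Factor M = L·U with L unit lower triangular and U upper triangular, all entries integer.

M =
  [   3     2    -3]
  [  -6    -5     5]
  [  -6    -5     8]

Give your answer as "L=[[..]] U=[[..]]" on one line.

L=[[1,0,0],[-2,1,0],[-2,1,1]] U=[[3,2,-3],[0,-1,-1],[0,0,3]]

  R1 -= -2·R0 → [0,-1,-1]
  R2 -= -2·R0 → [0,-1,2]
  R2 -= 1·R1 → [0,0,3]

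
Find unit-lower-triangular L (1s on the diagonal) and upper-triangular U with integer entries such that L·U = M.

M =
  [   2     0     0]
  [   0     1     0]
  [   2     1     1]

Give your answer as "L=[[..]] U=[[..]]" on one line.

  r1 -= 0·r0 → [0,1,0]
  r2 -= 1·r0 → [0,1,1]
  r2 -= 1·r1 → [0,0,1]

L=[[1,0,0],[0,1,0],[1,1,1]] U=[[2,0,0],[0,1,0],[0,0,1]]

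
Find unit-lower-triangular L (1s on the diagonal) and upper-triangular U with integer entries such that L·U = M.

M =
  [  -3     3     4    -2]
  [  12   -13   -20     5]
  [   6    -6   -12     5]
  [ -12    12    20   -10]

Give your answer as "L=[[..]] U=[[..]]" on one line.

L=[[1,0,0,0],[-4,1,0,0],[-2,0,1,0],[4,0,-1,1]] U=[[-3,3,4,-2],[0,-1,-4,-3],[0,0,-4,1],[0,0,0,-1]]

  r1 -= -4·r0 → [0,-1,-4,-3]
  r2 -= -2·r0 → [0,0,-4,1]
  r3 -= 4·r0 → [0,0,4,-2]
  r2 -= 0·r1 → [0,0,-4,1]
  r3 -= 0·r1 → [0,0,4,-2]
  r3 -= -1·r2 → [0,0,0,-1]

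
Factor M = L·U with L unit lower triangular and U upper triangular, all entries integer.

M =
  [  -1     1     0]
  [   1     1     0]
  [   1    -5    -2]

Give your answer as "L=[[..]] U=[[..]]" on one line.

  r1 -= -1·r0 → [0,2,0]
  r2 -= -1·r0 → [0,-4,-2]
  r2 -= -2·r1 → [0,0,-2]

L=[[1,0,0],[-1,1,0],[-1,-2,1]] U=[[-1,1,0],[0,2,0],[0,0,-2]]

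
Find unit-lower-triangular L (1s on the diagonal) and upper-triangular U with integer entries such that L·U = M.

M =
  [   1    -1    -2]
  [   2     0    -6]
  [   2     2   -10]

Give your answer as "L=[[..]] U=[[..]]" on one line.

  row1 -= 2·row0 → [0,2,-2]
  row2 -= 2·row0 → [0,4,-6]
  row2 -= 2·row1 → [0,0,-2]

L=[[1,0,0],[2,1,0],[2,2,1]] U=[[1,-1,-2],[0,2,-2],[0,0,-2]]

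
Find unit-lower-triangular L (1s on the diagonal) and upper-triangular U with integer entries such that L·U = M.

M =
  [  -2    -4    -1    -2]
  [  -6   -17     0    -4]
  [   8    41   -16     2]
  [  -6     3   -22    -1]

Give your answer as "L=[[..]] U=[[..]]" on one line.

L=[[1,0,0,0],[3,1,0,0],[-4,-5,1,0],[3,-3,2,1]] U=[[-2,-4,-1,-2],[0,-5,3,2],[0,0,-5,4],[0,0,0,3]]

  r1 -= 3·r0 → [0,-5,3,2]
  r2 -= -4·r0 → [0,25,-20,-6]
  r3 -= 3·r0 → [0,15,-19,5]
  r2 -= -5·r1 → [0,0,-5,4]
  r3 -= -3·r1 → [0,0,-10,11]
  r3 -= 2·r2 → [0,0,0,3]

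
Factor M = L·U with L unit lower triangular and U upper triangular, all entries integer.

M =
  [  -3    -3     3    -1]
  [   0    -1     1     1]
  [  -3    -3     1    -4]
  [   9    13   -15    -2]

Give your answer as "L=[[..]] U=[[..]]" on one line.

L=[[1,0,0,0],[0,1,0,0],[1,0,1,0],[-3,-4,1,1]] U=[[-3,-3,3,-1],[0,-1,1,1],[0,0,-2,-3],[0,0,0,2]]

  R1 -= 0·R0 → [0,-1,1,1]
  R2 -= 1·R0 → [0,0,-2,-3]
  R3 -= -3·R0 → [0,4,-6,-5]
  R2 -= 0·R1 → [0,0,-2,-3]
  R3 -= -4·R1 → [0,0,-2,-1]
  R3 -= 1·R2 → [0,0,0,2]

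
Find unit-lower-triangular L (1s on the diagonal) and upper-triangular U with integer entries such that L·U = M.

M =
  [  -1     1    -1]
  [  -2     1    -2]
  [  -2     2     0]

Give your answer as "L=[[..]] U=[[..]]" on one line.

  row1 -= 2·row0 → [0,-1,0]
  row2 -= 2·row0 → [0,0,2]
  row2 -= 0·row1 → [0,0,2]

L=[[1,0,0],[2,1,0],[2,0,1]] U=[[-1,1,-1],[0,-1,0],[0,0,2]]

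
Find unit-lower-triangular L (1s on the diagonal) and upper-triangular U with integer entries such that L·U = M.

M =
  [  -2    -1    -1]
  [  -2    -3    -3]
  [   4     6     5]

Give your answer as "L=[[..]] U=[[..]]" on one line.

L=[[1,0,0],[1,1,0],[-2,-2,1]] U=[[-2,-1,-1],[0,-2,-2],[0,0,-1]]

  r1 -= 1·r0 → [0,-2,-2]
  r2 -= -2·r0 → [0,4,3]
  r2 -= -2·r1 → [0,0,-1]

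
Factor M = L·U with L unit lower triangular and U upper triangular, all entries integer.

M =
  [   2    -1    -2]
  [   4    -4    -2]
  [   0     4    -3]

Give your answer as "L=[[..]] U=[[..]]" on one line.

L=[[1,0,0],[2,1,0],[0,-2,1]] U=[[2,-1,-2],[0,-2,2],[0,0,1]]

  row1 -= 2·row0 → [0,-2,2]
  row2 -= 0·row0 → [0,4,-3]
  row2 -= -2·row1 → [0,0,1]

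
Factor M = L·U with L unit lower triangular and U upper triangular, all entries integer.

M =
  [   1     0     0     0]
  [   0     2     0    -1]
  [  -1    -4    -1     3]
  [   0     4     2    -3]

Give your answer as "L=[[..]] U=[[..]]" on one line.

L=[[1,0,0,0],[0,1,0,0],[-1,-2,1,0],[0,2,-2,1]] U=[[1,0,0,0],[0,2,0,-1],[0,0,-1,1],[0,0,0,1]]

  r1 -= 0·r0 → [0,2,0,-1]
  r2 -= -1·r0 → [0,-4,-1,3]
  r3 -= 0·r0 → [0,4,2,-3]
  r2 -= -2·r1 → [0,0,-1,1]
  r3 -= 2·r1 → [0,0,2,-1]
  r3 -= -2·r2 → [0,0,0,1]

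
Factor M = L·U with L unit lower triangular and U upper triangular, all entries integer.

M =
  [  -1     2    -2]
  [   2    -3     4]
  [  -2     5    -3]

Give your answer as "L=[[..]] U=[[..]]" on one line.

  R1 -= -2·R0 → [0,1,0]
  R2 -= 2·R0 → [0,1,1]
  R2 -= 1·R1 → [0,0,1]

L=[[1,0,0],[-2,1,0],[2,1,1]] U=[[-1,2,-2],[0,1,0],[0,0,1]]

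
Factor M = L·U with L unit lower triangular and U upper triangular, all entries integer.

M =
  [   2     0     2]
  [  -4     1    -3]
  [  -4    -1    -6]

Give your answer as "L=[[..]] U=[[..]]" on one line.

  R1 -= -2·R0 → [0,1,1]
  R2 -= -2·R0 → [0,-1,-2]
  R2 -= -1·R1 → [0,0,-1]

L=[[1,0,0],[-2,1,0],[-2,-1,1]] U=[[2,0,2],[0,1,1],[0,0,-1]]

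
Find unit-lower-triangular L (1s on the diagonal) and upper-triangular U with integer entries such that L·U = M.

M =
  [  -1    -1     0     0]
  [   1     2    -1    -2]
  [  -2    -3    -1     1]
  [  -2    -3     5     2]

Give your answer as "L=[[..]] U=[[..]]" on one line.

  row1 -= -1·row0 → [0,1,-1,-2]
  row2 -= 2·row0 → [0,-1,-1,1]
  row3 -= 2·row0 → [0,-1,5,2]
  row2 -= -1·row1 → [0,0,-2,-1]
  row3 -= -1·row1 → [0,0,4,0]
  row3 -= -2·row2 → [0,0,0,-2]

L=[[1,0,0,0],[-1,1,0,0],[2,-1,1,0],[2,-1,-2,1]] U=[[-1,-1,0,0],[0,1,-1,-2],[0,0,-2,-1],[0,0,0,-2]]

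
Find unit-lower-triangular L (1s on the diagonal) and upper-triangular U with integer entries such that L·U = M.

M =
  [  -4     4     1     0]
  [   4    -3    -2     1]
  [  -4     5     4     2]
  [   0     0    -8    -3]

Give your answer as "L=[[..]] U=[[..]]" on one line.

  r1 -= -1·r0 → [0,1,-1,1]
  r2 -= 1·r0 → [0,1,3,2]
  r3 -= 0·r0 → [0,0,-8,-3]
  r2 -= 1·r1 → [0,0,4,1]
  r3 -= 0·r1 → [0,0,-8,-3]
  r3 -= -2·r2 → [0,0,0,-1]

L=[[1,0,0,0],[-1,1,0,0],[1,1,1,0],[0,0,-2,1]] U=[[-4,4,1,0],[0,1,-1,1],[0,0,4,1],[0,0,0,-1]]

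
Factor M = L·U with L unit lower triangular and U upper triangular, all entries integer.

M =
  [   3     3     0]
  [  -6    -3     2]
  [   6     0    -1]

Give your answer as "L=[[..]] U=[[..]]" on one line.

L=[[1,0,0],[-2,1,0],[2,-2,1]] U=[[3,3,0],[0,3,2],[0,0,3]]

  row1 -= -2·row0 → [0,3,2]
  row2 -= 2·row0 → [0,-6,-1]
  row2 -= -2·row1 → [0,0,3]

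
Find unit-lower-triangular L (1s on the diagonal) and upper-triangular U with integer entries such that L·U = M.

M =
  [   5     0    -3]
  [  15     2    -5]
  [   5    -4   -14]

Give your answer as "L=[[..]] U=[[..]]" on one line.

  r1 -= 3·r0 → [0,2,4]
  r2 -= 1·r0 → [0,-4,-11]
  r2 -= -2·r1 → [0,0,-3]

L=[[1,0,0],[3,1,0],[1,-2,1]] U=[[5,0,-3],[0,2,4],[0,0,-3]]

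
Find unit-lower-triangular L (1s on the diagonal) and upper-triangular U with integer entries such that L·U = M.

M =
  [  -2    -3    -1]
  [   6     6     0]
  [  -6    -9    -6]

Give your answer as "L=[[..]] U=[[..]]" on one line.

L=[[1,0,0],[-3,1,0],[3,0,1]] U=[[-2,-3,-1],[0,-3,-3],[0,0,-3]]

  R1 -= -3·R0 → [0,-3,-3]
  R2 -= 3·R0 → [0,0,-3]
  R2 -= 0·R1 → [0,0,-3]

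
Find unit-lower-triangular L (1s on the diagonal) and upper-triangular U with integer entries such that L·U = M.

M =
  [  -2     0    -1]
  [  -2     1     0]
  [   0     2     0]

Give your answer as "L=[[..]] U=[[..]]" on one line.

L=[[1,0,0],[1,1,0],[0,2,1]] U=[[-2,0,-1],[0,1,1],[0,0,-2]]

  r1 -= 1·r0 → [0,1,1]
  r2 -= 0·r0 → [0,2,0]
  r2 -= 2·r1 → [0,0,-2]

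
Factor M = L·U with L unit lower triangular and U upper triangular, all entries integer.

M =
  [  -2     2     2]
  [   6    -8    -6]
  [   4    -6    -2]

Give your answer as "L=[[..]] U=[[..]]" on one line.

  R1 -= -3·R0 → [0,-2,0]
  R2 -= -2·R0 → [0,-2,2]
  R2 -= 1·R1 → [0,0,2]

L=[[1,0,0],[-3,1,0],[-2,1,1]] U=[[-2,2,2],[0,-2,0],[0,0,2]]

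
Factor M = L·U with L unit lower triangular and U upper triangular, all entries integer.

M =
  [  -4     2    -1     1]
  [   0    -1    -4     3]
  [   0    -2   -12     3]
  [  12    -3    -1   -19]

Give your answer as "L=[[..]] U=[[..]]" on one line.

  R1 -= 0·R0 → [0,-1,-4,3]
  R2 -= 0·R0 → [0,-2,-12,3]
  R3 -= -3·R0 → [0,3,-4,-16]
  R2 -= 2·R1 → [0,0,-4,-3]
  R3 -= -3·R1 → [0,0,-16,-7]
  R3 -= 4·R2 → [0,0,0,5]

L=[[1,0,0,0],[0,1,0,0],[0,2,1,0],[-3,-3,4,1]] U=[[-4,2,-1,1],[0,-1,-4,3],[0,0,-4,-3],[0,0,0,5]]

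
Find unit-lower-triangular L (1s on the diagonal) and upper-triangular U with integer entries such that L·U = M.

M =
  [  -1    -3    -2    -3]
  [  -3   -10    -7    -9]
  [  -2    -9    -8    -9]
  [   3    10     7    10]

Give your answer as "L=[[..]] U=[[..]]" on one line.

  r1 -= 3·r0 → [0,-1,-1,0]
  r2 -= 2·r0 → [0,-3,-4,-3]
  r3 -= -3·r0 → [0,1,1,1]
  r2 -= 3·r1 → [0,0,-1,-3]
  r3 -= -1·r1 → [0,0,0,1]
  r3 -= 0·r2 → [0,0,0,1]

L=[[1,0,0,0],[3,1,0,0],[2,3,1,0],[-3,-1,0,1]] U=[[-1,-3,-2,-3],[0,-1,-1,0],[0,0,-1,-3],[0,0,0,1]]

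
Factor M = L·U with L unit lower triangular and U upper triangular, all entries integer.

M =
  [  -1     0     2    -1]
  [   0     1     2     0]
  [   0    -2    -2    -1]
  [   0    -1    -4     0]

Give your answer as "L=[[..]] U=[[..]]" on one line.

  R1 -= 0·R0 → [0,1,2,0]
  R2 -= 0·R0 → [0,-2,-2,-1]
  R3 -= 0·R0 → [0,-1,-4,0]
  R2 -= -2·R1 → [0,0,2,-1]
  R3 -= -1·R1 → [0,0,-2,0]
  R3 -= -1·R2 → [0,0,0,-1]

L=[[1,0,0,0],[0,1,0,0],[0,-2,1,0],[0,-1,-1,1]] U=[[-1,0,2,-1],[0,1,2,0],[0,0,2,-1],[0,0,0,-1]]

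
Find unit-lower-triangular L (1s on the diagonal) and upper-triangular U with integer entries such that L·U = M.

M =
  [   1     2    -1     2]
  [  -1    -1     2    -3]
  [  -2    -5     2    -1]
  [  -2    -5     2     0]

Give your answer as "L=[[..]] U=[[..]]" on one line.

  r1 -= -1·r0 → [0,1,1,-1]
  r2 -= -2·r0 → [0,-1,0,3]
  r3 -= -2·r0 → [0,-1,0,4]
  r2 -= -1·r1 → [0,0,1,2]
  r3 -= -1·r1 → [0,0,1,3]
  r3 -= 1·r2 → [0,0,0,1]

L=[[1,0,0,0],[-1,1,0,0],[-2,-1,1,0],[-2,-1,1,1]] U=[[1,2,-1,2],[0,1,1,-1],[0,0,1,2],[0,0,0,1]]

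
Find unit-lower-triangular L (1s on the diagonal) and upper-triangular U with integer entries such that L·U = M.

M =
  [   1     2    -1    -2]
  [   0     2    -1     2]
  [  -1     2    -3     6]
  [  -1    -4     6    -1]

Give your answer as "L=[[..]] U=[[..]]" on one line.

  r1 -= 0·r0 → [0,2,-1,2]
  r2 -= -1·r0 → [0,4,-4,4]
  r3 -= -1·r0 → [0,-2,5,-3]
  r2 -= 2·r1 → [0,0,-2,0]
  r3 -= -1·r1 → [0,0,4,-1]
  r3 -= -2·r2 → [0,0,0,-1]

L=[[1,0,0,0],[0,1,0,0],[-1,2,1,0],[-1,-1,-2,1]] U=[[1,2,-1,-2],[0,2,-1,2],[0,0,-2,0],[0,0,0,-1]]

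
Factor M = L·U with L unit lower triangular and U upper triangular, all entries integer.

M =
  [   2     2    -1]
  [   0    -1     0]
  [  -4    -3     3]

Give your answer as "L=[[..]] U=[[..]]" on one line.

L=[[1,0,0],[0,1,0],[-2,-1,1]] U=[[2,2,-1],[0,-1,0],[0,0,1]]

  row1 -= 0·row0 → [0,-1,0]
  row2 -= -2·row0 → [0,1,1]
  row2 -= -1·row1 → [0,0,1]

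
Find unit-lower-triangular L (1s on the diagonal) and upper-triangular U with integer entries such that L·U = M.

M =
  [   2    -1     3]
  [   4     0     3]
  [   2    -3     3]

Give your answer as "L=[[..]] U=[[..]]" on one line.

L=[[1,0,0],[2,1,0],[1,-1,1]] U=[[2,-1,3],[0,2,-3],[0,0,-3]]

  r1 -= 2·r0 → [0,2,-3]
  r2 -= 1·r0 → [0,-2,0]
  r2 -= -1·r1 → [0,0,-3]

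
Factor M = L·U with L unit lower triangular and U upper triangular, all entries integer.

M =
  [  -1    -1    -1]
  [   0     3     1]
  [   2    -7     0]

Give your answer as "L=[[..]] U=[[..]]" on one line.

  r1 -= 0·r0 → [0,3,1]
  r2 -= -2·r0 → [0,-9,-2]
  r2 -= -3·r1 → [0,0,1]

L=[[1,0,0],[0,1,0],[-2,-3,1]] U=[[-1,-1,-1],[0,3,1],[0,0,1]]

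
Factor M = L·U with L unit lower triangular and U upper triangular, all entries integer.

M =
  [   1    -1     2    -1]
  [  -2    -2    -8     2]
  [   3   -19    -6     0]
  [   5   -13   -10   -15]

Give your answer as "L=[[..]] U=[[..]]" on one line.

L=[[1,0,0,0],[-2,1,0,0],[3,4,1,0],[5,2,-3,1]] U=[[1,-1,2,-1],[0,-4,-4,0],[0,0,4,3],[0,0,0,-1]]

  R1 -= -2·R0 → [0,-4,-4,0]
  R2 -= 3·R0 → [0,-16,-12,3]
  R3 -= 5·R0 → [0,-8,-20,-10]
  R2 -= 4·R1 → [0,0,4,3]
  R3 -= 2·R1 → [0,0,-12,-10]
  R3 -= -3·R2 → [0,0,0,-1]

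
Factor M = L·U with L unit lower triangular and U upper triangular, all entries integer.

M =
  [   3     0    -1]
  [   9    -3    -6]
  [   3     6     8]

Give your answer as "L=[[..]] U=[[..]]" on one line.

  r1 -= 3·r0 → [0,-3,-3]
  r2 -= 1·r0 → [0,6,9]
  r2 -= -2·r1 → [0,0,3]

L=[[1,0,0],[3,1,0],[1,-2,1]] U=[[3,0,-1],[0,-3,-3],[0,0,3]]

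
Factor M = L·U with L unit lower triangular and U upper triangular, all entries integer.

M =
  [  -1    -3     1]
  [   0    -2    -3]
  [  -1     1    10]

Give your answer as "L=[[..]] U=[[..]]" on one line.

  R1 -= 0·R0 → [0,-2,-3]
  R2 -= 1·R0 → [0,4,9]
  R2 -= -2·R1 → [0,0,3]

L=[[1,0,0],[0,1,0],[1,-2,1]] U=[[-1,-3,1],[0,-2,-3],[0,0,3]]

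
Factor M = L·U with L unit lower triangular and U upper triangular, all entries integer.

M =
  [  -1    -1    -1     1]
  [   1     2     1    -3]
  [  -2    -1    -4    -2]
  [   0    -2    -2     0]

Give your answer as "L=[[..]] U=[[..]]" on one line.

  R1 -= -1·R0 → [0,1,0,-2]
  R2 -= 2·R0 → [0,1,-2,-4]
  R3 -= 0·R0 → [0,-2,-2,0]
  R2 -= 1·R1 → [0,0,-2,-2]
  R3 -= -2·R1 → [0,0,-2,-4]
  R3 -= 1·R2 → [0,0,0,-2]

L=[[1,0,0,0],[-1,1,0,0],[2,1,1,0],[0,-2,1,1]] U=[[-1,-1,-1,1],[0,1,0,-2],[0,0,-2,-2],[0,0,0,-2]]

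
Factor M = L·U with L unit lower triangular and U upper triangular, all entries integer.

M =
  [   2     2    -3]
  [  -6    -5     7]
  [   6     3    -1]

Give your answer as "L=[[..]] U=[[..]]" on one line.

  row1 -= -3·row0 → [0,1,-2]
  row2 -= 3·row0 → [0,-3,8]
  row2 -= -3·row1 → [0,0,2]

L=[[1,0,0],[-3,1,0],[3,-3,1]] U=[[2,2,-3],[0,1,-2],[0,0,2]]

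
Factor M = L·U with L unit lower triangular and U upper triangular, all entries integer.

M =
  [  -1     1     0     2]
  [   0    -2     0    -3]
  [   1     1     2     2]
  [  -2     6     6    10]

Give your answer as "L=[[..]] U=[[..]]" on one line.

  row1 -= 0·row0 → [0,-2,0,-3]
  row2 -= -1·row0 → [0,2,2,4]
  row3 -= 2·row0 → [0,4,6,6]
  row2 -= -1·row1 → [0,0,2,1]
  row3 -= -2·row1 → [0,0,6,0]
  row3 -= 3·row2 → [0,0,0,-3]

L=[[1,0,0,0],[0,1,0,0],[-1,-1,1,0],[2,-2,3,1]] U=[[-1,1,0,2],[0,-2,0,-3],[0,0,2,1],[0,0,0,-3]]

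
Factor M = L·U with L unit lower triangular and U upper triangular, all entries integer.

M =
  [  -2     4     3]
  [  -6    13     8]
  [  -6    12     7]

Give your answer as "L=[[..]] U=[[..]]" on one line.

  R1 -= 3·R0 → [0,1,-1]
  R2 -= 3·R0 → [0,0,-2]
  R2 -= 0·R1 → [0,0,-2]

L=[[1,0,0],[3,1,0],[3,0,1]] U=[[-2,4,3],[0,1,-1],[0,0,-2]]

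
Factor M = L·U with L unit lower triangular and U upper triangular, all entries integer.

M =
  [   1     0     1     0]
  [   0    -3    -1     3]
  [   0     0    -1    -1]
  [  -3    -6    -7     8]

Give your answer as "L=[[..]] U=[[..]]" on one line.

L=[[1,0,0,0],[0,1,0,0],[0,0,1,0],[-3,2,2,1]] U=[[1,0,1,0],[0,-3,-1,3],[0,0,-1,-1],[0,0,0,4]]

  R1 -= 0·R0 → [0,-3,-1,3]
  R2 -= 0·R0 → [0,0,-1,-1]
  R3 -= -3·R0 → [0,-6,-4,8]
  R2 -= 0·R1 → [0,0,-1,-1]
  R3 -= 2·R1 → [0,0,-2,2]
  R3 -= 2·R2 → [0,0,0,4]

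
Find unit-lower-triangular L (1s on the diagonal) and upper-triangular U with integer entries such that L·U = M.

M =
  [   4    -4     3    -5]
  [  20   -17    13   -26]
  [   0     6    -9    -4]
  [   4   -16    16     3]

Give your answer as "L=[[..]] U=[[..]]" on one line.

  R1 -= 5·R0 → [0,3,-2,-1]
  R2 -= 0·R0 → [0,6,-9,-4]
  R3 -= 1·R0 → [0,-12,13,8]
  R2 -= 2·R1 → [0,0,-5,-2]
  R3 -= -4·R1 → [0,0,5,4]
  R3 -= -1·R2 → [0,0,0,2]

L=[[1,0,0,0],[5,1,0,0],[0,2,1,0],[1,-4,-1,1]] U=[[4,-4,3,-5],[0,3,-2,-1],[0,0,-5,-2],[0,0,0,2]]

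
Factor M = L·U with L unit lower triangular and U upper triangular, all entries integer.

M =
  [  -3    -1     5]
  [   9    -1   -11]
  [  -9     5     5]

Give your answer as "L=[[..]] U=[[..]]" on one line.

L=[[1,0,0],[-3,1,0],[3,-2,1]] U=[[-3,-1,5],[0,-4,4],[0,0,-2]]

  r1 -= -3·r0 → [0,-4,4]
  r2 -= 3·r0 → [0,8,-10]
  r2 -= -2·r1 → [0,0,-2]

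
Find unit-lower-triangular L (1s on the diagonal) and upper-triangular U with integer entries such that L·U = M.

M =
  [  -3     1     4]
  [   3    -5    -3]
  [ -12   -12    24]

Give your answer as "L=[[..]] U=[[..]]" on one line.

L=[[1,0,0],[-1,1,0],[4,4,1]] U=[[-3,1,4],[0,-4,1],[0,0,4]]

  R1 -= -1·R0 → [0,-4,1]
  R2 -= 4·R0 → [0,-16,8]
  R2 -= 4·R1 → [0,0,4]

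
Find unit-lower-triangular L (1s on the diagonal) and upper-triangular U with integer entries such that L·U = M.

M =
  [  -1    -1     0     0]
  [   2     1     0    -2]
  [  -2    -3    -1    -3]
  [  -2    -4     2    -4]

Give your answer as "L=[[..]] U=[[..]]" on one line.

L=[[1,0,0,0],[-2,1,0,0],[2,1,1,0],[2,2,-2,1]] U=[[-1,-1,0,0],[0,-1,0,-2],[0,0,-1,-1],[0,0,0,-2]]

  R1 -= -2·R0 → [0,-1,0,-2]
  R2 -= 2·R0 → [0,-1,-1,-3]
  R3 -= 2·R0 → [0,-2,2,-4]
  R2 -= 1·R1 → [0,0,-1,-1]
  R3 -= 2·R1 → [0,0,2,0]
  R3 -= -2·R2 → [0,0,0,-2]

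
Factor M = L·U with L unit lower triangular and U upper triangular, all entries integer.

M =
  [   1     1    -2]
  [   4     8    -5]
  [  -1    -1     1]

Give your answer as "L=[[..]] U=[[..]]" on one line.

L=[[1,0,0],[4,1,0],[-1,0,1]] U=[[1,1,-2],[0,4,3],[0,0,-1]]

  row1 -= 4·row0 → [0,4,3]
  row2 -= -1·row0 → [0,0,-1]
  row2 -= 0·row1 → [0,0,-1]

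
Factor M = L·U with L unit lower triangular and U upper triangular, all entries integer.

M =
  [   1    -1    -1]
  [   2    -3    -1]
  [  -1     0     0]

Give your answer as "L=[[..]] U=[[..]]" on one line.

  r1 -= 2·r0 → [0,-1,1]
  r2 -= -1·r0 → [0,-1,-1]
  r2 -= 1·r1 → [0,0,-2]

L=[[1,0,0],[2,1,0],[-1,1,1]] U=[[1,-1,-1],[0,-1,1],[0,0,-2]]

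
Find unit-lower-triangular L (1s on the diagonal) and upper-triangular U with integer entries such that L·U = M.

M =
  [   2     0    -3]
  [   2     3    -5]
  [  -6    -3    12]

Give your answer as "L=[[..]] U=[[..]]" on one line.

L=[[1,0,0],[1,1,0],[-3,-1,1]] U=[[2,0,-3],[0,3,-2],[0,0,1]]

  row1 -= 1·row0 → [0,3,-2]
  row2 -= -3·row0 → [0,-3,3]
  row2 -= -1·row1 → [0,0,1]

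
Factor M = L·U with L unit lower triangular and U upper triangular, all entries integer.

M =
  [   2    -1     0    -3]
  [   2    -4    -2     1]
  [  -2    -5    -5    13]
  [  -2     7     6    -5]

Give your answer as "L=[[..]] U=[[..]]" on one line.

  r1 -= 1·r0 → [0,-3,-2,4]
  r2 -= -1·r0 → [0,-6,-5,10]
  r3 -= -1·r0 → [0,6,6,-8]
  r2 -= 2·r1 → [0,0,-1,2]
  r3 -= -2·r1 → [0,0,2,0]
  r3 -= -2·r2 → [0,0,0,4]

L=[[1,0,0,0],[1,1,0,0],[-1,2,1,0],[-1,-2,-2,1]] U=[[2,-1,0,-3],[0,-3,-2,4],[0,0,-1,2],[0,0,0,4]]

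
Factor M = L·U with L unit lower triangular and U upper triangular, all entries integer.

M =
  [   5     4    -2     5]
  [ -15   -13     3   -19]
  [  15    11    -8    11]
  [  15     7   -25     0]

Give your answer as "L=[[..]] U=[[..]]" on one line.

L=[[1,0,0,0],[-3,1,0,0],[3,1,1,0],[3,5,-4,1]] U=[[5,4,-2,5],[0,-1,-3,-4],[0,0,1,0],[0,0,0,5]]

  row1 -= -3·row0 → [0,-1,-3,-4]
  row2 -= 3·row0 → [0,-1,-2,-4]
  row3 -= 3·row0 → [0,-5,-19,-15]
  row2 -= 1·row1 → [0,0,1,0]
  row3 -= 5·row1 → [0,0,-4,5]
  row3 -= -4·row2 → [0,0,0,5]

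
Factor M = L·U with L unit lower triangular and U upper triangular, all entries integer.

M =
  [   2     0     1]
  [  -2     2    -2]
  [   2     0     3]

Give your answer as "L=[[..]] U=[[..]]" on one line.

L=[[1,0,0],[-1,1,0],[1,0,1]] U=[[2,0,1],[0,2,-1],[0,0,2]]

  R1 -= -1·R0 → [0,2,-1]
  R2 -= 1·R0 → [0,0,2]
  R2 -= 0·R1 → [0,0,2]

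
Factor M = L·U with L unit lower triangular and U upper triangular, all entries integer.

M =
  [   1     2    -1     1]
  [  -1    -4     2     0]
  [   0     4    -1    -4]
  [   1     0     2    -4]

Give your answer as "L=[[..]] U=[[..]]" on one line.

  R1 -= -1·R0 → [0,-2,1,1]
  R2 -= 0·R0 → [0,4,-1,-4]
  R3 -= 1·R0 → [0,-2,3,-5]
  R2 -= -2·R1 → [0,0,1,-2]
  R3 -= 1·R1 → [0,0,2,-6]
  R3 -= 2·R2 → [0,0,0,-2]

L=[[1,0,0,0],[-1,1,0,0],[0,-2,1,0],[1,1,2,1]] U=[[1,2,-1,1],[0,-2,1,1],[0,0,1,-2],[0,0,0,-2]]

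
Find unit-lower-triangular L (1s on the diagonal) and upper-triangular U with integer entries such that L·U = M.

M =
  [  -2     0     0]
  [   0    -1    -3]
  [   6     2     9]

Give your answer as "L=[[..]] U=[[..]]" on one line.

  r1 -= 0·r0 → [0,-1,-3]
  r2 -= -3·r0 → [0,2,9]
  r2 -= -2·r1 → [0,0,3]

L=[[1,0,0],[0,1,0],[-3,-2,1]] U=[[-2,0,0],[0,-1,-3],[0,0,3]]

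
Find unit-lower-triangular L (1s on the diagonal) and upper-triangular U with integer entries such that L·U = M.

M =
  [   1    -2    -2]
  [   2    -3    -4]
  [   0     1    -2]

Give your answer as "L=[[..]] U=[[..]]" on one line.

L=[[1,0,0],[2,1,0],[0,1,1]] U=[[1,-2,-2],[0,1,0],[0,0,-2]]

  row1 -= 2·row0 → [0,1,0]
  row2 -= 0·row0 → [0,1,-2]
  row2 -= 1·row1 → [0,0,-2]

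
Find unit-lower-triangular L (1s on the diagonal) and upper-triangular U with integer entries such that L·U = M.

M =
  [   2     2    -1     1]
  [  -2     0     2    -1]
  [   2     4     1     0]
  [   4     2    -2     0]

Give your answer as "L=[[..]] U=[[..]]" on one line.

  r1 -= -1·r0 → [0,2,1,0]
  r2 -= 1·r0 → [0,2,2,-1]
  r3 -= 2·r0 → [0,-2,0,-2]
  r2 -= 1·r1 → [0,0,1,-1]
  r3 -= -1·r1 → [0,0,1,-2]
  r3 -= 1·r2 → [0,0,0,-1]

L=[[1,0,0,0],[-1,1,0,0],[1,1,1,0],[2,-1,1,1]] U=[[2,2,-1,1],[0,2,1,0],[0,0,1,-1],[0,0,0,-1]]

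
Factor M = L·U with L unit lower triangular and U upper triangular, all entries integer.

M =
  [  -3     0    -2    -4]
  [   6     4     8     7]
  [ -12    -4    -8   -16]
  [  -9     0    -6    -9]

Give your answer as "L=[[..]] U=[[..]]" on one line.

  R1 -= -2·R0 → [0,4,4,-1]
  R2 -= 4·R0 → [0,-4,0,0]
  R3 -= 3·R0 → [0,0,0,3]
  R2 -= -1·R1 → [0,0,4,-1]
  R3 -= 0·R1 → [0,0,0,3]
  R3 -= 0·R2 → [0,0,0,3]

L=[[1,0,0,0],[-2,1,0,0],[4,-1,1,0],[3,0,0,1]] U=[[-3,0,-2,-4],[0,4,4,-1],[0,0,4,-1],[0,0,0,3]]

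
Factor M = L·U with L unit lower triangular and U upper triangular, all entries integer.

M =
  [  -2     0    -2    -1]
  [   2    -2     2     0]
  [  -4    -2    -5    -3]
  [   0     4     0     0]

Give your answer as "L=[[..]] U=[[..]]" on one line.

L=[[1,0,0,0],[-1,1,0,0],[2,1,1,0],[0,-2,0,1]] U=[[-2,0,-2,-1],[0,-2,0,-1],[0,0,-1,0],[0,0,0,-2]]

  R1 -= -1·R0 → [0,-2,0,-1]
  R2 -= 2·R0 → [0,-2,-1,-1]
  R3 -= 0·R0 → [0,4,0,0]
  R2 -= 1·R1 → [0,0,-1,0]
  R3 -= -2·R1 → [0,0,0,-2]
  R3 -= 0·R2 → [0,0,0,-2]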